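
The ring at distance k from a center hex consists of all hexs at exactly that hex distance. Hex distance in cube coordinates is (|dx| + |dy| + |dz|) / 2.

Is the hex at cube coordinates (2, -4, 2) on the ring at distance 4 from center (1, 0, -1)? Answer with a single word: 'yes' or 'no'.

|px - cx| = |2 - 1| = 1
|py - cy| = |-4 - 0| = 4
|pz - cz| = |2 - (-1)| = 3
distance = (1+4+3)/2 = 8/2 = 4
radius = 4; distance == radius -> yes

Answer: yes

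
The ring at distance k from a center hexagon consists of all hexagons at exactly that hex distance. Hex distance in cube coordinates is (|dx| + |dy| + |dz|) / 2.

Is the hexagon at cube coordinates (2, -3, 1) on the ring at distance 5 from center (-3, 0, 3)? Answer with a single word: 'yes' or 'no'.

|px - cx| = |2 - (-3)| = 5
|py - cy| = |-3 - 0| = 3
|pz - cz| = |1 - 3| = 2
distance = (5+3+2)/2 = 10/2 = 5
radius = 5; distance == radius -> yes

Answer: yes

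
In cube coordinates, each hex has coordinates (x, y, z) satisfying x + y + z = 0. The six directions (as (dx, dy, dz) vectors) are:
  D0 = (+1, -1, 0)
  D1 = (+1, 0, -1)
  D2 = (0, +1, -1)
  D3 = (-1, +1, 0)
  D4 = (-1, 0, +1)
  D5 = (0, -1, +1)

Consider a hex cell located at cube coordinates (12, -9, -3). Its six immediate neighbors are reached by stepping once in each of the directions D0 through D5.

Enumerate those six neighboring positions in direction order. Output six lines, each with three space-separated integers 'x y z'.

Center: (12, -9, -3). Add each direction:
  D0: (12, -9, -3) + (1, -1, 0) = (13, -10, -3)
  D1: (12, -9, -3) + (1, 0, -1) = (13, -9, -4)
  D2: (12, -9, -3) + (0, 1, -1) = (12, -8, -4)
  D3: (12, -9, -3) + (-1, 1, 0) = (11, -8, -3)
  D4: (12, -9, -3) + (-1, 0, 1) = (11, -9, -2)
  D5: (12, -9, -3) + (0, -1, 1) = (12, -10, -2)

Answer: 13 -10 -3
13 -9 -4
12 -8 -4
11 -8 -3
11 -9 -2
12 -10 -2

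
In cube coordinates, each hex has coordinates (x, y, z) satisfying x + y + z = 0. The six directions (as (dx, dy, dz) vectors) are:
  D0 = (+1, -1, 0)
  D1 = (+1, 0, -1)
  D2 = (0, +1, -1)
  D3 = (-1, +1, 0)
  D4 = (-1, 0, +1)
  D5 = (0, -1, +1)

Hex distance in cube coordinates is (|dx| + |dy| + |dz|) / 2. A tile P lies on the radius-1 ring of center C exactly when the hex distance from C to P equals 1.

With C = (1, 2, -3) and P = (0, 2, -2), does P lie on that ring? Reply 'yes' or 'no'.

|px - cx| = |0 - 1| = 1
|py - cy| = |2 - 2| = 0
|pz - cz| = |-2 - (-3)| = 1
distance = (1+0+1)/2 = 2/2 = 1
radius = 1; distance == radius -> yes

Answer: yes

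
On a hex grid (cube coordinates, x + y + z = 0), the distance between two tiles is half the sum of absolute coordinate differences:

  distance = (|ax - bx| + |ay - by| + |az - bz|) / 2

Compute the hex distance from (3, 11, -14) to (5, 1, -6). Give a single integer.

Answer: 10

Derivation:
|ax - bx| = |3 - 5| = 2
|ay - by| = |11 - 1| = 10
|az - bz| = |-14 - (-6)| = 8
distance = (2 + 10 + 8) / 2 = 20 / 2 = 10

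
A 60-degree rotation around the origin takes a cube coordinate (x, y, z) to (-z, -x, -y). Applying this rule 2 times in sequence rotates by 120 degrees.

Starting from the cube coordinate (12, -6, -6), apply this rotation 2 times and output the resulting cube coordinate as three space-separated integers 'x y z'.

Start: (12, -6, -6)
Step 1: (12, -6, -6) -> (-(-6), -(12), -(-6)) = (6, -12, 6)
Step 2: (6, -12, 6) -> (-(6), -(6), -(-12)) = (-6, -6, 12)

Answer: -6 -6 12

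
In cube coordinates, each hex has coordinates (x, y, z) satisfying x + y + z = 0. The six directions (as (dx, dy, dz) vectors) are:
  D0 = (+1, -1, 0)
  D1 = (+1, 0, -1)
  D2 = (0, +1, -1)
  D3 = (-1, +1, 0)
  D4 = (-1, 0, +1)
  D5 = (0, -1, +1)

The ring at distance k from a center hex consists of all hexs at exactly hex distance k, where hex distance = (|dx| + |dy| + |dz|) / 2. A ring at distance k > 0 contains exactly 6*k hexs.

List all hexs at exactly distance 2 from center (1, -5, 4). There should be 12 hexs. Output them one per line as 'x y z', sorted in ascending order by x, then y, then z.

Answer: -1 -5 6
-1 -4 5
-1 -3 4
0 -6 6
0 -3 3
1 -7 6
1 -3 2
2 -7 5
2 -4 2
3 -7 4
3 -6 3
3 -5 2

Derivation:
Walk ring at distance 2 from (1, -5, 4):
Start at center + D4*2 = (-1, -5, 6)
  hex 0: (-1, -5, 6)
  hex 1: (0, -6, 6)
  hex 2: (1, -7, 6)
  hex 3: (2, -7, 5)
  hex 4: (3, -7, 4)
  hex 5: (3, -6, 3)
  hex 6: (3, -5, 2)
  hex 7: (2, -4, 2)
  hex 8: (1, -3, 2)
  hex 9: (0, -3, 3)
  hex 10: (-1, -3, 4)
  hex 11: (-1, -4, 5)
Sorted: 12 hexes.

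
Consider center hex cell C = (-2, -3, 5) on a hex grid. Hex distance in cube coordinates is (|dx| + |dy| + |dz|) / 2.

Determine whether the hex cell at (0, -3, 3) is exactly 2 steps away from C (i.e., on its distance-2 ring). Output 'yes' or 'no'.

Answer: yes

Derivation:
|px - cx| = |0 - (-2)| = 2
|py - cy| = |-3 - (-3)| = 0
|pz - cz| = |3 - 5| = 2
distance = (2+0+2)/2 = 4/2 = 2
radius = 2; distance == radius -> yes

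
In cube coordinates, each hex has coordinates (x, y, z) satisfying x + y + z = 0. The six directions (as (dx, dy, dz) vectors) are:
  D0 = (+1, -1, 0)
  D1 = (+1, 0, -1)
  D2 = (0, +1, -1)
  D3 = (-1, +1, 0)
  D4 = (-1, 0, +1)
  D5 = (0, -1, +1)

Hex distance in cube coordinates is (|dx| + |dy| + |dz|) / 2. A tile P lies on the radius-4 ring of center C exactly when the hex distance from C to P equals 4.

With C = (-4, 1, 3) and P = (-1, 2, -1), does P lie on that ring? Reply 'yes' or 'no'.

Answer: yes

Derivation:
|px - cx| = |-1 - (-4)| = 3
|py - cy| = |2 - 1| = 1
|pz - cz| = |-1 - 3| = 4
distance = (3+1+4)/2 = 8/2 = 4
radius = 4; distance == radius -> yes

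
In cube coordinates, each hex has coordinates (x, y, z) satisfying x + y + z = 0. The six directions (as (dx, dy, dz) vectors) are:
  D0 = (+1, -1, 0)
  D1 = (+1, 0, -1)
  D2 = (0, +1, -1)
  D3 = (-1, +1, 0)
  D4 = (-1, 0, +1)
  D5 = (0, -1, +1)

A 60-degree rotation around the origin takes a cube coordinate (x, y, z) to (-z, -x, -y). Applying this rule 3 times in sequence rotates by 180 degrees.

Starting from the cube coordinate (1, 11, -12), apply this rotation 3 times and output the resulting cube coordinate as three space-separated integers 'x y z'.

Start: (1, 11, -12)
Step 1: (1, 11, -12) -> (-(-12), -(1), -(11)) = (12, -1, -11)
Step 2: (12, -1, -11) -> (-(-11), -(12), -(-1)) = (11, -12, 1)
Step 3: (11, -12, 1) -> (-(1), -(11), -(-12)) = (-1, -11, 12)

Answer: -1 -11 12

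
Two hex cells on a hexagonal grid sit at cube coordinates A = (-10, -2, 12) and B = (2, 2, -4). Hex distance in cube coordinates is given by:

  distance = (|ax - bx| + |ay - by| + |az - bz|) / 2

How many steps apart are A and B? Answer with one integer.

|ax - bx| = |-10 - 2| = 12
|ay - by| = |-2 - 2| = 4
|az - bz| = |12 - (-4)| = 16
distance = (12 + 4 + 16) / 2 = 32 / 2 = 16

Answer: 16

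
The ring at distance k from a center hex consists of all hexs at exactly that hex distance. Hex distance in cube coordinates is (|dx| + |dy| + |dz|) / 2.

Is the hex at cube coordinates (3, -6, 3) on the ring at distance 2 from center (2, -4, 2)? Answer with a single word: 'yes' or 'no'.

Answer: yes

Derivation:
|px - cx| = |3 - 2| = 1
|py - cy| = |-6 - (-4)| = 2
|pz - cz| = |3 - 2| = 1
distance = (1+2+1)/2 = 4/2 = 2
radius = 2; distance == radius -> yes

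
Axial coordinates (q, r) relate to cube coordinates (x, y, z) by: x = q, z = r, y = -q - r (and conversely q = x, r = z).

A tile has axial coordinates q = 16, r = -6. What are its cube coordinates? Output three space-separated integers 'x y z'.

x = q = 16
z = r = -6
y = -x - z = -(16) - (-6) = -10

Answer: 16 -10 -6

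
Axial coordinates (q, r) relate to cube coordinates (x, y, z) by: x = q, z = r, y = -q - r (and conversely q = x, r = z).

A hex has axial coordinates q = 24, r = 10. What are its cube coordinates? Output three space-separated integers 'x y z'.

Answer: 24 -34 10

Derivation:
x = q = 24
z = r = 10
y = -x - z = -(24) - (10) = -34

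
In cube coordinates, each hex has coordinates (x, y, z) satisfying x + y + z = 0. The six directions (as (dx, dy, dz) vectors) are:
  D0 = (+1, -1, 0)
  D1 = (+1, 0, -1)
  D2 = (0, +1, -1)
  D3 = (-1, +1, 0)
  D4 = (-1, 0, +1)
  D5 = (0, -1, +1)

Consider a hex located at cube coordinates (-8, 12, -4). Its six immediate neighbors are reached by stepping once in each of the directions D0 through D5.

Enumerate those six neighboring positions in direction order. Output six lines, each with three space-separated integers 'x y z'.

Answer: -7 11 -4
-7 12 -5
-8 13 -5
-9 13 -4
-9 12 -3
-8 11 -3

Derivation:
Center: (-8, 12, -4). Add each direction:
  D0: (-8, 12, -4) + (1, -1, 0) = (-7, 11, -4)
  D1: (-8, 12, -4) + (1, 0, -1) = (-7, 12, -5)
  D2: (-8, 12, -4) + (0, 1, -1) = (-8, 13, -5)
  D3: (-8, 12, -4) + (-1, 1, 0) = (-9, 13, -4)
  D4: (-8, 12, -4) + (-1, 0, 1) = (-9, 12, -3)
  D5: (-8, 12, -4) + (0, -1, 1) = (-8, 11, -3)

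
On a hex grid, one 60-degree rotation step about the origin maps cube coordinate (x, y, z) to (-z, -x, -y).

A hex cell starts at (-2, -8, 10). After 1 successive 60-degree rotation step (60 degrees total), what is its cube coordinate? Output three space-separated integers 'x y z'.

Start: (-2, -8, 10)
Step 1: (-2, -8, 10) -> (-(10), -(-2), -(-8)) = (-10, 2, 8)

Answer: -10 2 8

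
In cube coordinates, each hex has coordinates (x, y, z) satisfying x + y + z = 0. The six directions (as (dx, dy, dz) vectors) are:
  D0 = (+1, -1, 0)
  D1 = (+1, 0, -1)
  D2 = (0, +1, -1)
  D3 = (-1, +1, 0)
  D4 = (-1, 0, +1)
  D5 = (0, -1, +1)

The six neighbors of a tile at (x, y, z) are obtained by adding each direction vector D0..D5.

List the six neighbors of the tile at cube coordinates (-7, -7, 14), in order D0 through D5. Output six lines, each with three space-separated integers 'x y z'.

Answer: -6 -8 14
-6 -7 13
-7 -6 13
-8 -6 14
-8 -7 15
-7 -8 15

Derivation:
Center: (-7, -7, 14). Add each direction:
  D0: (-7, -7, 14) + (1, -1, 0) = (-6, -8, 14)
  D1: (-7, -7, 14) + (1, 0, -1) = (-6, -7, 13)
  D2: (-7, -7, 14) + (0, 1, -1) = (-7, -6, 13)
  D3: (-7, -7, 14) + (-1, 1, 0) = (-8, -6, 14)
  D4: (-7, -7, 14) + (-1, 0, 1) = (-8, -7, 15)
  D5: (-7, -7, 14) + (0, -1, 1) = (-7, -8, 15)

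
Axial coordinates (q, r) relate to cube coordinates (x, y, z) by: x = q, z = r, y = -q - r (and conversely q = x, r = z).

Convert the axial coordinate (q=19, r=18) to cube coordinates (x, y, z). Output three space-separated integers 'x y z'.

x = q = 19
z = r = 18
y = -x - z = -(19) - (18) = -37

Answer: 19 -37 18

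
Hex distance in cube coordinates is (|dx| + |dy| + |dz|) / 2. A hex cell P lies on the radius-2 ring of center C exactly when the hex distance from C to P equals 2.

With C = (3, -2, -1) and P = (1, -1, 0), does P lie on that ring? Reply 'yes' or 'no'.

Answer: yes

Derivation:
|px - cx| = |1 - 3| = 2
|py - cy| = |-1 - (-2)| = 1
|pz - cz| = |0 - (-1)| = 1
distance = (2+1+1)/2 = 4/2 = 2
radius = 2; distance == radius -> yes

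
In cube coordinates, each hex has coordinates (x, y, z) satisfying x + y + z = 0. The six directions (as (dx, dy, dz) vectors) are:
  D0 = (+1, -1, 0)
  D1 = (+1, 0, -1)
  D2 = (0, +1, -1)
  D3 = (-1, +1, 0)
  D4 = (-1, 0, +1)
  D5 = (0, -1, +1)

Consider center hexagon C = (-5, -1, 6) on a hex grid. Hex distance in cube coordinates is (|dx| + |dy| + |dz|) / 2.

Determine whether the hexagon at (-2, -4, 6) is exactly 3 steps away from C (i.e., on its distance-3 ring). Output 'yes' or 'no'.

|px - cx| = |-2 - (-5)| = 3
|py - cy| = |-4 - (-1)| = 3
|pz - cz| = |6 - 6| = 0
distance = (3+3+0)/2 = 6/2 = 3
radius = 3; distance == radius -> yes

Answer: yes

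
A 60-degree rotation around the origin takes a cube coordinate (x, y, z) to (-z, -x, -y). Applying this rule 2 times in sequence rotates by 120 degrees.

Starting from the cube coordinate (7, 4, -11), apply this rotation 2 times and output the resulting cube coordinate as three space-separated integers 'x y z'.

Start: (7, 4, -11)
Step 1: (7, 4, -11) -> (-(-11), -(7), -(4)) = (11, -7, -4)
Step 2: (11, -7, -4) -> (-(-4), -(11), -(-7)) = (4, -11, 7)

Answer: 4 -11 7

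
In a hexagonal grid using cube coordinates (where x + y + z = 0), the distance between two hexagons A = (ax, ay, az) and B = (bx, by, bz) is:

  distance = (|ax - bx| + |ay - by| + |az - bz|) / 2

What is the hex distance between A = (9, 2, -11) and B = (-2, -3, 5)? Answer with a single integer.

|ax - bx| = |9 - (-2)| = 11
|ay - by| = |2 - (-3)| = 5
|az - bz| = |-11 - 5| = 16
distance = (11 + 5 + 16) / 2 = 32 / 2 = 16

Answer: 16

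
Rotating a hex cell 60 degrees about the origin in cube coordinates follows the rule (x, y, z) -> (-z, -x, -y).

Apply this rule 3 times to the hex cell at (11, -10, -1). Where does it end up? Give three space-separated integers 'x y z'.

Answer: -11 10 1

Derivation:
Start: (11, -10, -1)
Step 1: (11, -10, -1) -> (-(-1), -(11), -(-10)) = (1, -11, 10)
Step 2: (1, -11, 10) -> (-(10), -(1), -(-11)) = (-10, -1, 11)
Step 3: (-10, -1, 11) -> (-(11), -(-10), -(-1)) = (-11, 10, 1)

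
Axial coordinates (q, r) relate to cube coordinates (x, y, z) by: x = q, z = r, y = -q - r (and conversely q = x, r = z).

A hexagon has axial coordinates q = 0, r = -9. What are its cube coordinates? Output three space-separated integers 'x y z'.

x = q = 0
z = r = -9
y = -x - z = -(0) - (-9) = 9

Answer: 0 9 -9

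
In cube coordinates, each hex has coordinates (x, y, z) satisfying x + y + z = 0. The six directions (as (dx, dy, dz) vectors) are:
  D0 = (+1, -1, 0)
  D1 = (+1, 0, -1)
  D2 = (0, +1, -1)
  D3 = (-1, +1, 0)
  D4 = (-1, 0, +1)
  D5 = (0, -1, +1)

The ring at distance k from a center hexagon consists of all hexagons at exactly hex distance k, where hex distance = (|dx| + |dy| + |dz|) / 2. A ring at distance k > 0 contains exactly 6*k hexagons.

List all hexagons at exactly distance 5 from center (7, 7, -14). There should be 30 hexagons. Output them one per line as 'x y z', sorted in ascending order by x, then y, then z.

Answer: 2 7 -9
2 8 -10
2 9 -11
2 10 -12
2 11 -13
2 12 -14
3 6 -9
3 12 -15
4 5 -9
4 12 -16
5 4 -9
5 12 -17
6 3 -9
6 12 -18
7 2 -9
7 12 -19
8 2 -10
8 11 -19
9 2 -11
9 10 -19
10 2 -12
10 9 -19
11 2 -13
11 8 -19
12 2 -14
12 3 -15
12 4 -16
12 5 -17
12 6 -18
12 7 -19

Derivation:
Walk ring at distance 5 from (7, 7, -14):
Start at center + D4*5 = (2, 7, -9)
  hex 0: (2, 7, -9)
  hex 1: (3, 6, -9)
  hex 2: (4, 5, -9)
  hex 3: (5, 4, -9)
  hex 4: (6, 3, -9)
  hex 5: (7, 2, -9)
  hex 6: (8, 2, -10)
  hex 7: (9, 2, -11)
  hex 8: (10, 2, -12)
  hex 9: (11, 2, -13)
  hex 10: (12, 2, -14)
  hex 11: (12, 3, -15)
  hex 12: (12, 4, -16)
  hex 13: (12, 5, -17)
  hex 14: (12, 6, -18)
  hex 15: (12, 7, -19)
  hex 16: (11, 8, -19)
  hex 17: (10, 9, -19)
  hex 18: (9, 10, -19)
  hex 19: (8, 11, -19)
  hex 20: (7, 12, -19)
  hex 21: (6, 12, -18)
  hex 22: (5, 12, -17)
  hex 23: (4, 12, -16)
  hex 24: (3, 12, -15)
  hex 25: (2, 12, -14)
  hex 26: (2, 11, -13)
  hex 27: (2, 10, -12)
  hex 28: (2, 9, -11)
  hex 29: (2, 8, -10)
Sorted: 30 hexes.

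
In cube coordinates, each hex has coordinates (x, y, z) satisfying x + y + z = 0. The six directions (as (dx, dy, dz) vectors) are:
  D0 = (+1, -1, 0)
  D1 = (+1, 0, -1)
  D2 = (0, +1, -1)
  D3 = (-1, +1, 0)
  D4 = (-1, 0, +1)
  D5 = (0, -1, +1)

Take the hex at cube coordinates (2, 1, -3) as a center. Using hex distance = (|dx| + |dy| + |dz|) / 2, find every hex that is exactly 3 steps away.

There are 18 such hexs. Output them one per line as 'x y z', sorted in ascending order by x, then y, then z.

Walk ring at distance 3 from (2, 1, -3):
Start at center + D4*3 = (-1, 1, 0)
  hex 0: (-1, 1, 0)
  hex 1: (0, 0, 0)
  hex 2: (1, -1, 0)
  hex 3: (2, -2, 0)
  hex 4: (3, -2, -1)
  hex 5: (4, -2, -2)
  hex 6: (5, -2, -3)
  hex 7: (5, -1, -4)
  hex 8: (5, 0, -5)
  hex 9: (5, 1, -6)
  hex 10: (4, 2, -6)
  hex 11: (3, 3, -6)
  hex 12: (2, 4, -6)
  hex 13: (1, 4, -5)
  hex 14: (0, 4, -4)
  hex 15: (-1, 4, -3)
  hex 16: (-1, 3, -2)
  hex 17: (-1, 2, -1)
Sorted: 18 hexes.

Answer: -1 1 0
-1 2 -1
-1 3 -2
-1 4 -3
0 0 0
0 4 -4
1 -1 0
1 4 -5
2 -2 0
2 4 -6
3 -2 -1
3 3 -6
4 -2 -2
4 2 -6
5 -2 -3
5 -1 -4
5 0 -5
5 1 -6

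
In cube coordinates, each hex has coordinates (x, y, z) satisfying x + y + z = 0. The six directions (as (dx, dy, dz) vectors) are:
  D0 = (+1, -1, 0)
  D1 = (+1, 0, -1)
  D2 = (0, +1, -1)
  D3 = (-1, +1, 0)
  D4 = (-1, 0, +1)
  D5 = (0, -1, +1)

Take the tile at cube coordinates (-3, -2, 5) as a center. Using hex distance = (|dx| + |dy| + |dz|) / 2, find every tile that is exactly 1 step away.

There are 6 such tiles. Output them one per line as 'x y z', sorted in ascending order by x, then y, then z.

Answer: -4 -2 6
-4 -1 5
-3 -3 6
-3 -1 4
-2 -3 5
-2 -2 4

Derivation:
Walk ring at distance 1 from (-3, -2, 5):
Start at center + D4*1 = (-4, -2, 6)
  hex 0: (-4, -2, 6)
  hex 1: (-3, -3, 6)
  hex 2: (-2, -3, 5)
  hex 3: (-2, -2, 4)
  hex 4: (-3, -1, 4)
  hex 5: (-4, -1, 5)
Sorted: 6 hexes.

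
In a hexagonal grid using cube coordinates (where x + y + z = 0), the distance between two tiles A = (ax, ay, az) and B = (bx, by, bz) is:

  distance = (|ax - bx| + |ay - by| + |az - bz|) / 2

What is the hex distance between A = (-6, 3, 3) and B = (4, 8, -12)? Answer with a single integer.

Answer: 15

Derivation:
|ax - bx| = |-6 - 4| = 10
|ay - by| = |3 - 8| = 5
|az - bz| = |3 - (-12)| = 15
distance = (10 + 5 + 15) / 2 = 30 / 2 = 15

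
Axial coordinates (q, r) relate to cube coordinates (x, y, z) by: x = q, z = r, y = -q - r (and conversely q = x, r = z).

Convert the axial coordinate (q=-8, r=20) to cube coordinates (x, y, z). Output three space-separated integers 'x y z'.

Answer: -8 -12 20

Derivation:
x = q = -8
z = r = 20
y = -x - z = -(-8) - (20) = -12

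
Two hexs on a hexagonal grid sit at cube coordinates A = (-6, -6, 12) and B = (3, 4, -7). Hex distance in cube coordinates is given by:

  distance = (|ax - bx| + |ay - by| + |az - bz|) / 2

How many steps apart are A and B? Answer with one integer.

|ax - bx| = |-6 - 3| = 9
|ay - by| = |-6 - 4| = 10
|az - bz| = |12 - (-7)| = 19
distance = (9 + 10 + 19) / 2 = 38 / 2 = 19

Answer: 19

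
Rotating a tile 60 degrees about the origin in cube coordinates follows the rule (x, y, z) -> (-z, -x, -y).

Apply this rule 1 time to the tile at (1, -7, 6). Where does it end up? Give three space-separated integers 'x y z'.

Answer: -6 -1 7

Derivation:
Start: (1, -7, 6)
Step 1: (1, -7, 6) -> (-(6), -(1), -(-7)) = (-6, -1, 7)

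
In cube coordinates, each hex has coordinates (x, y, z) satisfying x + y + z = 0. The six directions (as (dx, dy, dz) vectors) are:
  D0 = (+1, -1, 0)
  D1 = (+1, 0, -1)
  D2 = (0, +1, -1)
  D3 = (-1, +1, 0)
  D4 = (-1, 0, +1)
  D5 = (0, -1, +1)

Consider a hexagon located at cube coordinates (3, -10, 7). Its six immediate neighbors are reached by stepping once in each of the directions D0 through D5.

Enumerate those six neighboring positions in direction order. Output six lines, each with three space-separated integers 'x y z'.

Center: (3, -10, 7). Add each direction:
  D0: (3, -10, 7) + (1, -1, 0) = (4, -11, 7)
  D1: (3, -10, 7) + (1, 0, -1) = (4, -10, 6)
  D2: (3, -10, 7) + (0, 1, -1) = (3, -9, 6)
  D3: (3, -10, 7) + (-1, 1, 0) = (2, -9, 7)
  D4: (3, -10, 7) + (-1, 0, 1) = (2, -10, 8)
  D5: (3, -10, 7) + (0, -1, 1) = (3, -11, 8)

Answer: 4 -11 7
4 -10 6
3 -9 6
2 -9 7
2 -10 8
3 -11 8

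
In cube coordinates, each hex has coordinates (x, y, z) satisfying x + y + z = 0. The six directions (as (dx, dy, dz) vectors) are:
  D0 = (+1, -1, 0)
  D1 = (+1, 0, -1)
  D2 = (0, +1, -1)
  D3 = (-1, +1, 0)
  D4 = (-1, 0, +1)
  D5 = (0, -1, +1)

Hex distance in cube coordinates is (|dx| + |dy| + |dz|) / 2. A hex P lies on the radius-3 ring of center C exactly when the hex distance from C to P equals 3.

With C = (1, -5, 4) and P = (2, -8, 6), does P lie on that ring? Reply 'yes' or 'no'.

|px - cx| = |2 - 1| = 1
|py - cy| = |-8 - (-5)| = 3
|pz - cz| = |6 - 4| = 2
distance = (1+3+2)/2 = 6/2 = 3
radius = 3; distance == radius -> yes

Answer: yes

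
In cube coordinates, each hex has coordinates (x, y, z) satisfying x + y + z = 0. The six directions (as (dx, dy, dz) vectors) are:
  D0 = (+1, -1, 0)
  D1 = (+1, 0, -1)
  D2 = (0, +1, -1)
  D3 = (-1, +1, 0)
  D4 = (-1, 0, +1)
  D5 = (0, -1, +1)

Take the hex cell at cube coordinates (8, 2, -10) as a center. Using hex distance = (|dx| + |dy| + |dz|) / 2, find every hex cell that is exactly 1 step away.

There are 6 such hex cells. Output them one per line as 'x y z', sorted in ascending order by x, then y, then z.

Walk ring at distance 1 from (8, 2, -10):
Start at center + D4*1 = (7, 2, -9)
  hex 0: (7, 2, -9)
  hex 1: (8, 1, -9)
  hex 2: (9, 1, -10)
  hex 3: (9, 2, -11)
  hex 4: (8, 3, -11)
  hex 5: (7, 3, -10)
Sorted: 6 hexes.

Answer: 7 2 -9
7 3 -10
8 1 -9
8 3 -11
9 1 -10
9 2 -11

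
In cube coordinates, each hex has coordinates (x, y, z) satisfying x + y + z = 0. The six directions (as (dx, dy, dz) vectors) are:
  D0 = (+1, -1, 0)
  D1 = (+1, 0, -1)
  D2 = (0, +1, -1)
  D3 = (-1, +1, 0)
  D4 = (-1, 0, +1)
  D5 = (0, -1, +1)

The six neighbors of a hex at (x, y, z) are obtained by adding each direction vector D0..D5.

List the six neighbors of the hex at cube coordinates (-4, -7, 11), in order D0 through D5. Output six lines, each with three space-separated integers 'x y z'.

Center: (-4, -7, 11). Add each direction:
  D0: (-4, -7, 11) + (1, -1, 0) = (-3, -8, 11)
  D1: (-4, -7, 11) + (1, 0, -1) = (-3, -7, 10)
  D2: (-4, -7, 11) + (0, 1, -1) = (-4, -6, 10)
  D3: (-4, -7, 11) + (-1, 1, 0) = (-5, -6, 11)
  D4: (-4, -7, 11) + (-1, 0, 1) = (-5, -7, 12)
  D5: (-4, -7, 11) + (0, -1, 1) = (-4, -8, 12)

Answer: -3 -8 11
-3 -7 10
-4 -6 10
-5 -6 11
-5 -7 12
-4 -8 12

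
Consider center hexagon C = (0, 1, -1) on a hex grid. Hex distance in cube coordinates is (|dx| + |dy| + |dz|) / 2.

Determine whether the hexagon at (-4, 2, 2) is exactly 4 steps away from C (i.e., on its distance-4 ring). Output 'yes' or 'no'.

|px - cx| = |-4 - 0| = 4
|py - cy| = |2 - 1| = 1
|pz - cz| = |2 - (-1)| = 3
distance = (4+1+3)/2 = 8/2 = 4
radius = 4; distance == radius -> yes

Answer: yes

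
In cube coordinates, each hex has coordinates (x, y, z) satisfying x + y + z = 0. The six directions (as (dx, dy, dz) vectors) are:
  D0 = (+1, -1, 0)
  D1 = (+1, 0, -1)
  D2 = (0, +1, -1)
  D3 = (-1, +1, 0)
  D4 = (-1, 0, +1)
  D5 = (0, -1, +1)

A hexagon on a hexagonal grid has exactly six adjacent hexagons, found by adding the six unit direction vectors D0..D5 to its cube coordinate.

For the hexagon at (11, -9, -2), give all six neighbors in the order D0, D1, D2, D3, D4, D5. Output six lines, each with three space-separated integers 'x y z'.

Center: (11, -9, -2). Add each direction:
  D0: (11, -9, -2) + (1, -1, 0) = (12, -10, -2)
  D1: (11, -9, -2) + (1, 0, -1) = (12, -9, -3)
  D2: (11, -9, -2) + (0, 1, -1) = (11, -8, -3)
  D3: (11, -9, -2) + (-1, 1, 0) = (10, -8, -2)
  D4: (11, -9, -2) + (-1, 0, 1) = (10, -9, -1)
  D5: (11, -9, -2) + (0, -1, 1) = (11, -10, -1)

Answer: 12 -10 -2
12 -9 -3
11 -8 -3
10 -8 -2
10 -9 -1
11 -10 -1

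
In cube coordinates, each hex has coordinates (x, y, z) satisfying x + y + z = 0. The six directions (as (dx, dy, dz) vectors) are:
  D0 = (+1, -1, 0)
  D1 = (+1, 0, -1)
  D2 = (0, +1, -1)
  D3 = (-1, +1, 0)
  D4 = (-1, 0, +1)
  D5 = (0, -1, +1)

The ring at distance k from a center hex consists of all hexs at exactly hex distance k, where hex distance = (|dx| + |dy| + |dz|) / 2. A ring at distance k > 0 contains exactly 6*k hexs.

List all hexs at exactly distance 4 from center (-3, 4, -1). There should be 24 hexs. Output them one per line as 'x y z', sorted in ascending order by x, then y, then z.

Answer: -7 4 3
-7 5 2
-7 6 1
-7 7 0
-7 8 -1
-6 3 3
-6 8 -2
-5 2 3
-5 8 -3
-4 1 3
-4 8 -4
-3 0 3
-3 8 -5
-2 0 2
-2 7 -5
-1 0 1
-1 6 -5
0 0 0
0 5 -5
1 0 -1
1 1 -2
1 2 -3
1 3 -4
1 4 -5

Derivation:
Walk ring at distance 4 from (-3, 4, -1):
Start at center + D4*4 = (-7, 4, 3)
  hex 0: (-7, 4, 3)
  hex 1: (-6, 3, 3)
  hex 2: (-5, 2, 3)
  hex 3: (-4, 1, 3)
  hex 4: (-3, 0, 3)
  hex 5: (-2, 0, 2)
  hex 6: (-1, 0, 1)
  hex 7: (0, 0, 0)
  hex 8: (1, 0, -1)
  hex 9: (1, 1, -2)
  hex 10: (1, 2, -3)
  hex 11: (1, 3, -4)
  hex 12: (1, 4, -5)
  hex 13: (0, 5, -5)
  hex 14: (-1, 6, -5)
  hex 15: (-2, 7, -5)
  hex 16: (-3, 8, -5)
  hex 17: (-4, 8, -4)
  hex 18: (-5, 8, -3)
  hex 19: (-6, 8, -2)
  hex 20: (-7, 8, -1)
  hex 21: (-7, 7, 0)
  hex 22: (-7, 6, 1)
  hex 23: (-7, 5, 2)
Sorted: 24 hexes.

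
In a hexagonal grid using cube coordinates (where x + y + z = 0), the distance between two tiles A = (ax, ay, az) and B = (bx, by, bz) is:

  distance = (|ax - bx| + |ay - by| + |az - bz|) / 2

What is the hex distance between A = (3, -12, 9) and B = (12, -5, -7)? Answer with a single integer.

Answer: 16

Derivation:
|ax - bx| = |3 - 12| = 9
|ay - by| = |-12 - (-5)| = 7
|az - bz| = |9 - (-7)| = 16
distance = (9 + 7 + 16) / 2 = 32 / 2 = 16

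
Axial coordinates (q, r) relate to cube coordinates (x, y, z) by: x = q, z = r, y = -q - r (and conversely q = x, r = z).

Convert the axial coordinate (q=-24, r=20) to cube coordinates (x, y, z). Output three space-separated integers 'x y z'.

x = q = -24
z = r = 20
y = -x - z = -(-24) - (20) = 4

Answer: -24 4 20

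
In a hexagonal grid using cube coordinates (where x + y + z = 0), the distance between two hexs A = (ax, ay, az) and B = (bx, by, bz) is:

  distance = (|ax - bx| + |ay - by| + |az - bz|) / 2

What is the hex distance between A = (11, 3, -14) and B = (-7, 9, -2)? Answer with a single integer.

|ax - bx| = |11 - (-7)| = 18
|ay - by| = |3 - 9| = 6
|az - bz| = |-14 - (-2)| = 12
distance = (18 + 6 + 12) / 2 = 36 / 2 = 18

Answer: 18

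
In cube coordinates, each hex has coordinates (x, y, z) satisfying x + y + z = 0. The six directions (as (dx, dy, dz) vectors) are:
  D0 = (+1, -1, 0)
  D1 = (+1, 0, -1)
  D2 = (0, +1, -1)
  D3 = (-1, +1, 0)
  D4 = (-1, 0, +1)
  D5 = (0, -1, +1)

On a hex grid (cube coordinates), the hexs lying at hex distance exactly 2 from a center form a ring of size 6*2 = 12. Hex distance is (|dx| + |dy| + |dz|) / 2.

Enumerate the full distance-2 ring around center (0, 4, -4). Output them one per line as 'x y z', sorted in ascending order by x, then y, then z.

Walk ring at distance 2 from (0, 4, -4):
Start at center + D4*2 = (-2, 4, -2)
  hex 0: (-2, 4, -2)
  hex 1: (-1, 3, -2)
  hex 2: (0, 2, -2)
  hex 3: (1, 2, -3)
  hex 4: (2, 2, -4)
  hex 5: (2, 3, -5)
  hex 6: (2, 4, -6)
  hex 7: (1, 5, -6)
  hex 8: (0, 6, -6)
  hex 9: (-1, 6, -5)
  hex 10: (-2, 6, -4)
  hex 11: (-2, 5, -3)
Sorted: 12 hexes.

Answer: -2 4 -2
-2 5 -3
-2 6 -4
-1 3 -2
-1 6 -5
0 2 -2
0 6 -6
1 2 -3
1 5 -6
2 2 -4
2 3 -5
2 4 -6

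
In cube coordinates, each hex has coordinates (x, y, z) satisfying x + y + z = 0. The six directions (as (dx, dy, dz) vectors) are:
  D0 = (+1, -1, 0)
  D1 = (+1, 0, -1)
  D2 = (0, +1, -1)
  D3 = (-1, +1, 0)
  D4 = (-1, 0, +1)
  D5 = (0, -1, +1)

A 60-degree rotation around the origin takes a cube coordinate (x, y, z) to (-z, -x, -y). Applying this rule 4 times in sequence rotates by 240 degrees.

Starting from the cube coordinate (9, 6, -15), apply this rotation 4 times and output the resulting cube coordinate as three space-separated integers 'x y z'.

Answer: -15 9 6

Derivation:
Start: (9, 6, -15)
Step 1: (9, 6, -15) -> (-(-15), -(9), -(6)) = (15, -9, -6)
Step 2: (15, -9, -6) -> (-(-6), -(15), -(-9)) = (6, -15, 9)
Step 3: (6, -15, 9) -> (-(9), -(6), -(-15)) = (-9, -6, 15)
Step 4: (-9, -6, 15) -> (-(15), -(-9), -(-6)) = (-15, 9, 6)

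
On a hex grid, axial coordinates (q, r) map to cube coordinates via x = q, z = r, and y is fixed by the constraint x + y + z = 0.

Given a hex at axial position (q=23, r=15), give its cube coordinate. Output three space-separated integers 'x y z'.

Answer: 23 -38 15

Derivation:
x = q = 23
z = r = 15
y = -x - z = -(23) - (15) = -38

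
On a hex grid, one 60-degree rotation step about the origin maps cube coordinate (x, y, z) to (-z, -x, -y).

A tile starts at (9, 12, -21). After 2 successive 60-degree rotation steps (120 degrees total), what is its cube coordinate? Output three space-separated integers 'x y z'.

Start: (9, 12, -21)
Step 1: (9, 12, -21) -> (-(-21), -(9), -(12)) = (21, -9, -12)
Step 2: (21, -9, -12) -> (-(-12), -(21), -(-9)) = (12, -21, 9)

Answer: 12 -21 9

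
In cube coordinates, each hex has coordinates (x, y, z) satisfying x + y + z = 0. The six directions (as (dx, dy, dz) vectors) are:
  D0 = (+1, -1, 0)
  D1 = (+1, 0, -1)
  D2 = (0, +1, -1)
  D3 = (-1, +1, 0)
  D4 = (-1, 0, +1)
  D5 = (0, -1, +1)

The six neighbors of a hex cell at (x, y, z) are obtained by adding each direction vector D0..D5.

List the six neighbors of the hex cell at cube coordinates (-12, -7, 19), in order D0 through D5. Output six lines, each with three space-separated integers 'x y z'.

Center: (-12, -7, 19). Add each direction:
  D0: (-12, -7, 19) + (1, -1, 0) = (-11, -8, 19)
  D1: (-12, -7, 19) + (1, 0, -1) = (-11, -7, 18)
  D2: (-12, -7, 19) + (0, 1, -1) = (-12, -6, 18)
  D3: (-12, -7, 19) + (-1, 1, 0) = (-13, -6, 19)
  D4: (-12, -7, 19) + (-1, 0, 1) = (-13, -7, 20)
  D5: (-12, -7, 19) + (0, -1, 1) = (-12, -8, 20)

Answer: -11 -8 19
-11 -7 18
-12 -6 18
-13 -6 19
-13 -7 20
-12 -8 20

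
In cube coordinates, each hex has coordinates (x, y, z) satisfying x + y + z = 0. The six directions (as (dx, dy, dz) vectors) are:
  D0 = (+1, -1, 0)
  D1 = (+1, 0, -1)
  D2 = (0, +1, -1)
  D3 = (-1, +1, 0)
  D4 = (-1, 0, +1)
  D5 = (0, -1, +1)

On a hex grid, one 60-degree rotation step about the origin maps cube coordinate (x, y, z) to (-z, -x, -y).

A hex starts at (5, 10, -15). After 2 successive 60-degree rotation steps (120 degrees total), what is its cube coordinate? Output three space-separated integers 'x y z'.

Start: (5, 10, -15)
Step 1: (5, 10, -15) -> (-(-15), -(5), -(10)) = (15, -5, -10)
Step 2: (15, -5, -10) -> (-(-10), -(15), -(-5)) = (10, -15, 5)

Answer: 10 -15 5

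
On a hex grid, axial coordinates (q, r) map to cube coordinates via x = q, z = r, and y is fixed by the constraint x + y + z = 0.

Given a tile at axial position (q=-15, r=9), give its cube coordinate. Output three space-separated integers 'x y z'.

Answer: -15 6 9

Derivation:
x = q = -15
z = r = 9
y = -x - z = -(-15) - (9) = 6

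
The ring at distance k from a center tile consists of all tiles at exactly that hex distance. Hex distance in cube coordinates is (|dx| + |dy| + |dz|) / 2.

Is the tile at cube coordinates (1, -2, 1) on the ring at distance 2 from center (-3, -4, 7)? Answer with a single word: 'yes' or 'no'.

|px - cx| = |1 - (-3)| = 4
|py - cy| = |-2 - (-4)| = 2
|pz - cz| = |1 - 7| = 6
distance = (4+2+6)/2 = 12/2 = 6
radius = 2; distance != radius -> no

Answer: no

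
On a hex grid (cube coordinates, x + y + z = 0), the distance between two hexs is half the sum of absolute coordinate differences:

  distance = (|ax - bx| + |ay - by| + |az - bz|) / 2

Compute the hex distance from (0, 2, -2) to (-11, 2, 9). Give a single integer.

|ax - bx| = |0 - (-11)| = 11
|ay - by| = |2 - 2| = 0
|az - bz| = |-2 - 9| = 11
distance = (11 + 0 + 11) / 2 = 22 / 2 = 11

Answer: 11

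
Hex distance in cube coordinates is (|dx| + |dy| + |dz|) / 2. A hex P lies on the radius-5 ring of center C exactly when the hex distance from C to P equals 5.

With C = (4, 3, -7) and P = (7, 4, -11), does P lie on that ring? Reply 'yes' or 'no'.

Answer: no

Derivation:
|px - cx| = |7 - 4| = 3
|py - cy| = |4 - 3| = 1
|pz - cz| = |-11 - (-7)| = 4
distance = (3+1+4)/2 = 8/2 = 4
radius = 5; distance != radius -> no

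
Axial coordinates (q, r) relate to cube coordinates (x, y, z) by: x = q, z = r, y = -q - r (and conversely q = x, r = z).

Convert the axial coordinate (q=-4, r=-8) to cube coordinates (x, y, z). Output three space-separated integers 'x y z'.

Answer: -4 12 -8

Derivation:
x = q = -4
z = r = -8
y = -x - z = -(-4) - (-8) = 12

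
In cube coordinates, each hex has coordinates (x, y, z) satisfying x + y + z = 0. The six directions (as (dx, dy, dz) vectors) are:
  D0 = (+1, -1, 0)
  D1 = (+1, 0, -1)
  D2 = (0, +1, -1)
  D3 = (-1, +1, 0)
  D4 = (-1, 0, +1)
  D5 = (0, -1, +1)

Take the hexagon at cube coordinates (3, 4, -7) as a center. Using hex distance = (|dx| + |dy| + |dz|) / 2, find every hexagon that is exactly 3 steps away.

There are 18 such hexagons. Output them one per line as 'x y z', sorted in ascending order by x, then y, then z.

Walk ring at distance 3 from (3, 4, -7):
Start at center + D4*3 = (0, 4, -4)
  hex 0: (0, 4, -4)
  hex 1: (1, 3, -4)
  hex 2: (2, 2, -4)
  hex 3: (3, 1, -4)
  hex 4: (4, 1, -5)
  hex 5: (5, 1, -6)
  hex 6: (6, 1, -7)
  hex 7: (6, 2, -8)
  hex 8: (6, 3, -9)
  hex 9: (6, 4, -10)
  hex 10: (5, 5, -10)
  hex 11: (4, 6, -10)
  hex 12: (3, 7, -10)
  hex 13: (2, 7, -9)
  hex 14: (1, 7, -8)
  hex 15: (0, 7, -7)
  hex 16: (0, 6, -6)
  hex 17: (0, 5, -5)
Sorted: 18 hexes.

Answer: 0 4 -4
0 5 -5
0 6 -6
0 7 -7
1 3 -4
1 7 -8
2 2 -4
2 7 -9
3 1 -4
3 7 -10
4 1 -5
4 6 -10
5 1 -6
5 5 -10
6 1 -7
6 2 -8
6 3 -9
6 4 -10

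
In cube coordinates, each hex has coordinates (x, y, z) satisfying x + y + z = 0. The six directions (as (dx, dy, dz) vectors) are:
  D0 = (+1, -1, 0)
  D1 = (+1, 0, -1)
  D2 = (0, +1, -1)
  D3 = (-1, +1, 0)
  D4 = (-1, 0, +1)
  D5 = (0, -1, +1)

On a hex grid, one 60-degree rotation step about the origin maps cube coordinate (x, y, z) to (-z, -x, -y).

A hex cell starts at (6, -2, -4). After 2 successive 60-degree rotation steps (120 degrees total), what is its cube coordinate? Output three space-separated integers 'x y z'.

Start: (6, -2, -4)
Step 1: (6, -2, -4) -> (-(-4), -(6), -(-2)) = (4, -6, 2)
Step 2: (4, -6, 2) -> (-(2), -(4), -(-6)) = (-2, -4, 6)

Answer: -2 -4 6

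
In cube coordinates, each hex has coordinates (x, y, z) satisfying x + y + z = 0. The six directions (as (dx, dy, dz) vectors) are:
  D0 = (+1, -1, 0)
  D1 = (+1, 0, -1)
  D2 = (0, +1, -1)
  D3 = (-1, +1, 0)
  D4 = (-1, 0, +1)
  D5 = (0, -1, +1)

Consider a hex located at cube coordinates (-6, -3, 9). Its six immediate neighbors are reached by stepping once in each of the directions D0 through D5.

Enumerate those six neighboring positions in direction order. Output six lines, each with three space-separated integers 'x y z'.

Center: (-6, -3, 9). Add each direction:
  D0: (-6, -3, 9) + (1, -1, 0) = (-5, -4, 9)
  D1: (-6, -3, 9) + (1, 0, -1) = (-5, -3, 8)
  D2: (-6, -3, 9) + (0, 1, -1) = (-6, -2, 8)
  D3: (-6, -3, 9) + (-1, 1, 0) = (-7, -2, 9)
  D4: (-6, -3, 9) + (-1, 0, 1) = (-7, -3, 10)
  D5: (-6, -3, 9) + (0, -1, 1) = (-6, -4, 10)

Answer: -5 -4 9
-5 -3 8
-6 -2 8
-7 -2 9
-7 -3 10
-6 -4 10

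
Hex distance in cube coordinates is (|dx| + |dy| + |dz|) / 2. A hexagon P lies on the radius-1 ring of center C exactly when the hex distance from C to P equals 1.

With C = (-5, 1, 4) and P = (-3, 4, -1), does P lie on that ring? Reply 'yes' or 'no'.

|px - cx| = |-3 - (-5)| = 2
|py - cy| = |4 - 1| = 3
|pz - cz| = |-1 - 4| = 5
distance = (2+3+5)/2 = 10/2 = 5
radius = 1; distance != radius -> no

Answer: no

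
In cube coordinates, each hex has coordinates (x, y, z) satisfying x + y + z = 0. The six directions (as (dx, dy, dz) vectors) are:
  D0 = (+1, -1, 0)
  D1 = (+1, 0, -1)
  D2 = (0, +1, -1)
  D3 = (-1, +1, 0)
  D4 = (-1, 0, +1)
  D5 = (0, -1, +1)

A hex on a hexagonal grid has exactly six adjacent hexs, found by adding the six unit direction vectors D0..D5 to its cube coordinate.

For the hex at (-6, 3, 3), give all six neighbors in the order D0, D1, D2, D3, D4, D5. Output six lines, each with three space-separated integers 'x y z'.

Answer: -5 2 3
-5 3 2
-6 4 2
-7 4 3
-7 3 4
-6 2 4

Derivation:
Center: (-6, 3, 3). Add each direction:
  D0: (-6, 3, 3) + (1, -1, 0) = (-5, 2, 3)
  D1: (-6, 3, 3) + (1, 0, -1) = (-5, 3, 2)
  D2: (-6, 3, 3) + (0, 1, -1) = (-6, 4, 2)
  D3: (-6, 3, 3) + (-1, 1, 0) = (-7, 4, 3)
  D4: (-6, 3, 3) + (-1, 0, 1) = (-7, 3, 4)
  D5: (-6, 3, 3) + (0, -1, 1) = (-6, 2, 4)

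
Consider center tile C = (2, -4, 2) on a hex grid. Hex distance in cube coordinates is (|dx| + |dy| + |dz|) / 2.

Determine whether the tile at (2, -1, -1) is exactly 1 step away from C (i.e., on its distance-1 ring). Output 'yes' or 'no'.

Answer: no

Derivation:
|px - cx| = |2 - 2| = 0
|py - cy| = |-1 - (-4)| = 3
|pz - cz| = |-1 - 2| = 3
distance = (0+3+3)/2 = 6/2 = 3
radius = 1; distance != radius -> no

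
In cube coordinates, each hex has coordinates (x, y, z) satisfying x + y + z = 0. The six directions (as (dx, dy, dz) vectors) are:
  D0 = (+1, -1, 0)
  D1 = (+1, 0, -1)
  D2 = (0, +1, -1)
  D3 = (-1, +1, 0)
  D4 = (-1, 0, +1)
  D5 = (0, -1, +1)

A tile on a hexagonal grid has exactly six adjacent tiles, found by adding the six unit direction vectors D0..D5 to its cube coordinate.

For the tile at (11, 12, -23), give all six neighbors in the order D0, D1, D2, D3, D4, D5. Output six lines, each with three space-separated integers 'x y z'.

Center: (11, 12, -23). Add each direction:
  D0: (11, 12, -23) + (1, -1, 0) = (12, 11, -23)
  D1: (11, 12, -23) + (1, 0, -1) = (12, 12, -24)
  D2: (11, 12, -23) + (0, 1, -1) = (11, 13, -24)
  D3: (11, 12, -23) + (-1, 1, 0) = (10, 13, -23)
  D4: (11, 12, -23) + (-1, 0, 1) = (10, 12, -22)
  D5: (11, 12, -23) + (0, -1, 1) = (11, 11, -22)

Answer: 12 11 -23
12 12 -24
11 13 -24
10 13 -23
10 12 -22
11 11 -22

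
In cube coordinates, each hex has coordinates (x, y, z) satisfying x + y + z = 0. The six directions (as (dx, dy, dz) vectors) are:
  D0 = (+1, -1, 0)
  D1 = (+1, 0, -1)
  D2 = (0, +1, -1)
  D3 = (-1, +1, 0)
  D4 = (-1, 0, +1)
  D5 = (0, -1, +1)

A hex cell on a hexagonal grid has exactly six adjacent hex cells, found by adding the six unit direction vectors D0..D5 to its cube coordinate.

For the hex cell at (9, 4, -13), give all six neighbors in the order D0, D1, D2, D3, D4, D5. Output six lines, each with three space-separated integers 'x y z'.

Center: (9, 4, -13). Add each direction:
  D0: (9, 4, -13) + (1, -1, 0) = (10, 3, -13)
  D1: (9, 4, -13) + (1, 0, -1) = (10, 4, -14)
  D2: (9, 4, -13) + (0, 1, -1) = (9, 5, -14)
  D3: (9, 4, -13) + (-1, 1, 0) = (8, 5, -13)
  D4: (9, 4, -13) + (-1, 0, 1) = (8, 4, -12)
  D5: (9, 4, -13) + (0, -1, 1) = (9, 3, -12)

Answer: 10 3 -13
10 4 -14
9 5 -14
8 5 -13
8 4 -12
9 3 -12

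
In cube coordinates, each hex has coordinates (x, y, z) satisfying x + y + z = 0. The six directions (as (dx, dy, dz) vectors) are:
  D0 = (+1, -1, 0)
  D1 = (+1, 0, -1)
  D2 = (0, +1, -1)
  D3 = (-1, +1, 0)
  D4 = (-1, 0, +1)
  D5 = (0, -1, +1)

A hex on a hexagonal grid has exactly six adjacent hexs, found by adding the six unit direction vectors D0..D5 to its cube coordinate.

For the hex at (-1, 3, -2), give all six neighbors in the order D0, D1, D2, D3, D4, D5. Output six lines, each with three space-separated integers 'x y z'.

Center: (-1, 3, -2). Add each direction:
  D0: (-1, 3, -2) + (1, -1, 0) = (0, 2, -2)
  D1: (-1, 3, -2) + (1, 0, -1) = (0, 3, -3)
  D2: (-1, 3, -2) + (0, 1, -1) = (-1, 4, -3)
  D3: (-1, 3, -2) + (-1, 1, 0) = (-2, 4, -2)
  D4: (-1, 3, -2) + (-1, 0, 1) = (-2, 3, -1)
  D5: (-1, 3, -2) + (0, -1, 1) = (-1, 2, -1)

Answer: 0 2 -2
0 3 -3
-1 4 -3
-2 4 -2
-2 3 -1
-1 2 -1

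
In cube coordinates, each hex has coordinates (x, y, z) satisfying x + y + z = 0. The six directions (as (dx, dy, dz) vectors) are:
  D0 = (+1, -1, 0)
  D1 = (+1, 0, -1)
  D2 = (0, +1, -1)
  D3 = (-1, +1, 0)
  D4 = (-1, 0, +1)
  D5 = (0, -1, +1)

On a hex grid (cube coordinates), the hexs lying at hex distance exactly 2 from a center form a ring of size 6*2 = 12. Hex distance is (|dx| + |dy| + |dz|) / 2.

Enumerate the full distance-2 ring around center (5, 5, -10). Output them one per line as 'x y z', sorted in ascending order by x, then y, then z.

Walk ring at distance 2 from (5, 5, -10):
Start at center + D4*2 = (3, 5, -8)
  hex 0: (3, 5, -8)
  hex 1: (4, 4, -8)
  hex 2: (5, 3, -8)
  hex 3: (6, 3, -9)
  hex 4: (7, 3, -10)
  hex 5: (7, 4, -11)
  hex 6: (7, 5, -12)
  hex 7: (6, 6, -12)
  hex 8: (5, 7, -12)
  hex 9: (4, 7, -11)
  hex 10: (3, 7, -10)
  hex 11: (3, 6, -9)
Sorted: 12 hexes.

Answer: 3 5 -8
3 6 -9
3 7 -10
4 4 -8
4 7 -11
5 3 -8
5 7 -12
6 3 -9
6 6 -12
7 3 -10
7 4 -11
7 5 -12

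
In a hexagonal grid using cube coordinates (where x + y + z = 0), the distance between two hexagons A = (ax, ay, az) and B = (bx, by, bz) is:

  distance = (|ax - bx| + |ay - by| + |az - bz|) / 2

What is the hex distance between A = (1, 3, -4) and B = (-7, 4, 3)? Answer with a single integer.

|ax - bx| = |1 - (-7)| = 8
|ay - by| = |3 - 4| = 1
|az - bz| = |-4 - 3| = 7
distance = (8 + 1 + 7) / 2 = 16 / 2 = 8

Answer: 8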